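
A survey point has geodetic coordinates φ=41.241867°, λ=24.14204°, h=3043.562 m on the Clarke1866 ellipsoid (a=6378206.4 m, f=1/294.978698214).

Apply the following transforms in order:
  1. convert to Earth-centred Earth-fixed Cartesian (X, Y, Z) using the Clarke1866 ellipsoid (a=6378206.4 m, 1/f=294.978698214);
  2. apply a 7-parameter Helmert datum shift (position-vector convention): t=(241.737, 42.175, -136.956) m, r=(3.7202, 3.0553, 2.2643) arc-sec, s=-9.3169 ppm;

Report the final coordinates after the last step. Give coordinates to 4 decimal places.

X=4385283.1311 m, Y=1965383.0757 m, Z=4184259.5054 m

start: φ=41.241867°, λ=24.142040°, h=3043.562 m
→ ECEF (a=6378206.400, f=1/294.978698214): X=4385041.8423, Y=1965386.5455, Z=4184464.9531
→ Helmert 7p (PV): X=4385283.1311, Y=1965383.0757, Z=4184259.5054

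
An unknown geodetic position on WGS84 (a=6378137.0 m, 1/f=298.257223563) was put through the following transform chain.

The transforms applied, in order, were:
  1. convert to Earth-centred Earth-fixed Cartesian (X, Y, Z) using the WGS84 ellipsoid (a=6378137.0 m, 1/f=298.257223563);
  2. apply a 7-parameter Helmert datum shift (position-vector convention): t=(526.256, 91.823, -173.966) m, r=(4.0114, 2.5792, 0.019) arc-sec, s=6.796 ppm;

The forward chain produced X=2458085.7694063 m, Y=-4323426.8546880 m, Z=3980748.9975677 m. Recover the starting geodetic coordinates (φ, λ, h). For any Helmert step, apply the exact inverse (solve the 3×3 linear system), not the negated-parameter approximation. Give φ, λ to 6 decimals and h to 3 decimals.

φ=38.865781°, λ=-60.385447°, h=453.087 m

start: X=2458085.7694, Y=-4323426.8547, Z=3980748.9976 m
→ Helmert⁻¹: X=2457492.6339, Y=-4323412.0997, Z=3981010.7196
→ geod (Bowring, a=6378137.000): φ=38.86578100°, λ=-60.38544700°, h=453.0870 m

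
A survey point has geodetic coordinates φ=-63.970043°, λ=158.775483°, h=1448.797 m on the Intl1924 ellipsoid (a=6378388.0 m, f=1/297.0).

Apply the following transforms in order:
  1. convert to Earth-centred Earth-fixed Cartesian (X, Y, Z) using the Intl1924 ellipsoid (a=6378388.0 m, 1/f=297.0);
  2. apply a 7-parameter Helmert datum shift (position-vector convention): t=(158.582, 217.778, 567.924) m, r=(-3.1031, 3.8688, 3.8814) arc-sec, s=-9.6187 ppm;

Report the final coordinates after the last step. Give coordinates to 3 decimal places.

X=-2616878.147 m, Y=1016403.794 m, Z=-5709023.008 m

start: φ=-63.970043°, λ=158.775483°, h=1448.797 m
→ ECEF (a=6378388.000, f=1/297.0): X=-2616935.6837, Y=1016330.9326, Z=-5709679.6459
→ Helmert 7p (PV): X=-2616878.1473, Y=1016403.7939, Z=-5709023.0079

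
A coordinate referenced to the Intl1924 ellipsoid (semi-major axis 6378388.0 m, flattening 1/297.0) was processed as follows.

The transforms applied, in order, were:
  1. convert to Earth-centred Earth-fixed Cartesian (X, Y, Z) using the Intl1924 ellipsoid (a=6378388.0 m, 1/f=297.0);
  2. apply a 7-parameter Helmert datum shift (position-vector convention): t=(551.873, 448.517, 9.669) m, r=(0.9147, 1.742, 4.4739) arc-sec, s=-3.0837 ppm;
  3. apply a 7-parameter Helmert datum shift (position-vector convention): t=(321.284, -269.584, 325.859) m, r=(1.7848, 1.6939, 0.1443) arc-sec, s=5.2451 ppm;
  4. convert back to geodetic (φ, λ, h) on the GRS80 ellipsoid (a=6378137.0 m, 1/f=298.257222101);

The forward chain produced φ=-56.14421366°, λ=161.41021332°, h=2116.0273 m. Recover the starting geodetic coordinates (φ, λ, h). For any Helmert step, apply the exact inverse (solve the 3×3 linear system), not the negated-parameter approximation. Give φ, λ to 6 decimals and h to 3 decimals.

start: φ=-56.144214°, λ=161.410213°, h=2116.027 m
→ ECEF (a=6378137.000, f=1/298.257222101): X=-3376815.1439, Y=1135753.7789, Z=-5275161.7854
→ Helmert⁻¹: X=-3377074.5961, Y=1135974.1182, Z=-5275497.5370
→ Helmert⁻¹: X=-3377567.6995, Y=1135578.9676, Z=-5275557.0351
→ geod (Bowring, a=6378388.000): φ=-56.14204800°, λ=161.41673500°, h=2622.5530 m

φ=-56.142048°, λ=161.416735°, h=2622.553 m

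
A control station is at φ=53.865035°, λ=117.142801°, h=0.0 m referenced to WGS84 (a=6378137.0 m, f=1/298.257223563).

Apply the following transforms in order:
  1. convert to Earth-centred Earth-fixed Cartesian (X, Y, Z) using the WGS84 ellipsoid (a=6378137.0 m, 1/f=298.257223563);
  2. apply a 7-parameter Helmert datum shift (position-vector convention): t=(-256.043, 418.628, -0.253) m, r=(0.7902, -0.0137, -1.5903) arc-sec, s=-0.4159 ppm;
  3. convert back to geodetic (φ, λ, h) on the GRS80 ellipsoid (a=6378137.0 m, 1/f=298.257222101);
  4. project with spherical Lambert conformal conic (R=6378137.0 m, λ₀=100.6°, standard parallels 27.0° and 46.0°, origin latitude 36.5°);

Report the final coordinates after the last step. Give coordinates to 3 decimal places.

start: φ=53.865035°, λ=117.142801°, h=0.000 m
→ ECEF (a=6378137.000, f=1/298.257223563): X=-1719617.9156, Y=3354246.9337, Z=5127899.7511
→ Helmert 7p (PV): X=-1719847.7228, Y=3354657.7800, Z=5127910.1013
→ geod (Bowring, a=6378137.000): φ=53.86167639°, λ=117.14306039°, h=285.7842 m
→ lcc (R=6378137.0, λ₀=100.6°): E=1120246.4987, N=2033814.8831

E=1120246.499 m, N=2033814.883 m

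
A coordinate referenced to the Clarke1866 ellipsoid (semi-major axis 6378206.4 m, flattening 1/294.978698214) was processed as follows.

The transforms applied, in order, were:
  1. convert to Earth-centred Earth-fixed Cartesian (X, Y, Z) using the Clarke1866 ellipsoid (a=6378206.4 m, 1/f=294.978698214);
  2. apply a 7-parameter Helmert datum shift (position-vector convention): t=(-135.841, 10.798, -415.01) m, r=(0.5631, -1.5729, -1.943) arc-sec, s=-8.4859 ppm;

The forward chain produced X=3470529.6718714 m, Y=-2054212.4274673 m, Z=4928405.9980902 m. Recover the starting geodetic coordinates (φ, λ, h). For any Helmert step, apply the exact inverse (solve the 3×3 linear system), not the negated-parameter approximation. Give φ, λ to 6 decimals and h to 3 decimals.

start: X=3470529.6719, Y=-2054212.4275, Z=4928405.9981 m
→ Helmert⁻¹: X=3470751.9008, Y=-2054194.5076, Z=4928841.9752
→ geod (Bowring, a=6378206.400): φ=50.89827100°, λ=-30.61953500°, h=3390.8480 m

φ=50.898271°, λ=-30.619535°, h=3390.848 m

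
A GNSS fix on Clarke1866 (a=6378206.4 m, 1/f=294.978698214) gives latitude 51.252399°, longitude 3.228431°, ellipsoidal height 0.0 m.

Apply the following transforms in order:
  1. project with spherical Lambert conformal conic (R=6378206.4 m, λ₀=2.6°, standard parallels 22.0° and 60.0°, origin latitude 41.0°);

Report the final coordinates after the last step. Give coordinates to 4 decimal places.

E=41953.1883 m, N=1083103.2516 m

start: φ=51.252399°, λ=3.228431°, h=0.000 m
→ lcc (R=6378206.4, λ₀=2.6°): E=41953.1883, N=1083103.2516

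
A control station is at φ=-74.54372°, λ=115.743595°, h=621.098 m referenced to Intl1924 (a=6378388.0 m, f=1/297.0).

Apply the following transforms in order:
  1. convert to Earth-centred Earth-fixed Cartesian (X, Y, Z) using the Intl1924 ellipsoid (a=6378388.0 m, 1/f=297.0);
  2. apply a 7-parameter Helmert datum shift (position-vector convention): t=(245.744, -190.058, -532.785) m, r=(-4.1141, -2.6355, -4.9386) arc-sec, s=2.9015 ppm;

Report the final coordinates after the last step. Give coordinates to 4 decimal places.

start: φ=-74.543720°, λ=115.743595°, h=621.098 m
→ ECEF (a=6378388.000, f=1/297.0): X=-740712.9767, Y=1536095.7491, Z=-6126134.9824
→ Helmert 7p (PV): X=-740354.3276, Y=1535805.6925, Z=-6126725.6453

X=-740354.3276 m, Y=1535805.6925 m, Z=-6126725.6453 m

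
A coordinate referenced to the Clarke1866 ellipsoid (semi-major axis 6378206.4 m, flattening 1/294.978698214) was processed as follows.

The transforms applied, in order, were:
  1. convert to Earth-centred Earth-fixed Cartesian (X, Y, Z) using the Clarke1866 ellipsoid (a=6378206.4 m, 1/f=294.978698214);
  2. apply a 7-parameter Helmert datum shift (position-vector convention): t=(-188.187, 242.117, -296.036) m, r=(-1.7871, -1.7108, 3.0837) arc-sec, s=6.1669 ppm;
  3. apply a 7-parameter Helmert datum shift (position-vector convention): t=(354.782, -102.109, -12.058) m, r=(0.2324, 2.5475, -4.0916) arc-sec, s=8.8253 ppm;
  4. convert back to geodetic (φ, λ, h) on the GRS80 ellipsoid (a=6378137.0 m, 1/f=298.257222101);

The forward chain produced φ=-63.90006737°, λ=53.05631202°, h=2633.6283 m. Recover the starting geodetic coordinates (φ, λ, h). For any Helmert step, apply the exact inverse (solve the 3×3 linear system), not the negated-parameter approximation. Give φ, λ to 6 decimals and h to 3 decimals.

φ=-63.901768°, λ=53.057739°, h=2290.475 m

start: φ=-63.900067°, λ=53.056312°, h=2633.628 m
→ ECEF (a=6378137.000, f=1/298.257222101): X=1691748.2706, Y=2249622.5769, Z=-5707187.7591
→ Helmert⁻¹: X=1691404.4209, Y=2249731.9531, Z=-5707106.9789
→ Helmert⁻¹: X=1691568.4735, Y=2249500.1186, Z=-5706770.2900
→ geod (Bowring, a=6378206.400): φ=-63.90176800°, λ=53.05773900°, h=2290.4750 m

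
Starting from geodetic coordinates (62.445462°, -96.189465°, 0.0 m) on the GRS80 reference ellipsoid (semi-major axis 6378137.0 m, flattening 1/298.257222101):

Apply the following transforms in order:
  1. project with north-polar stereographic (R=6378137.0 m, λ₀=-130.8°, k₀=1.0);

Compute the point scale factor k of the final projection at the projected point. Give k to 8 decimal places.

1.06012448

start: φ=62.445462°, λ=-96.189465°, h=0.000 m
→ into stereo (λ₀=-130.8°): φ=62.44546200°, λ−λ₀=34.61053500°
scale k = 1.06012448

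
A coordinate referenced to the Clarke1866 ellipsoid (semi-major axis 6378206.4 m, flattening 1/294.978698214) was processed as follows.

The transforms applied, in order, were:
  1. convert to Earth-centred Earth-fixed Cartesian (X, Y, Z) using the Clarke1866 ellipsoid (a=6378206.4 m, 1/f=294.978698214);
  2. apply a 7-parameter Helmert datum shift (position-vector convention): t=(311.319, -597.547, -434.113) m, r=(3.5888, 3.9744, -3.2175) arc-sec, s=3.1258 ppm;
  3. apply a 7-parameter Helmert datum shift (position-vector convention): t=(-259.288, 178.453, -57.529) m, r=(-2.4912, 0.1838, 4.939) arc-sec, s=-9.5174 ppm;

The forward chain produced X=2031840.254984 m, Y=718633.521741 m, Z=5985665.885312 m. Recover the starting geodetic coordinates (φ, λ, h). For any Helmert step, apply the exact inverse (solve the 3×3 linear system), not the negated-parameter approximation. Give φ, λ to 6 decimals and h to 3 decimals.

φ=70.323576°, λ=19.490331°, h=3320.001 m

start: X=2031840.2550, Y=718633.5217, Z=5985665.8853 m
→ Helmert⁻¹: X=2032130.7502, Y=718340.9529, Z=5985790.8701
→ Helmert⁻¹: X=2031686.5181, Y=719072.0991, Z=5986232.9077
→ geod (Bowring, a=6378206.400): φ=70.32357600°, λ=19.49033100°, h=3320.0010 m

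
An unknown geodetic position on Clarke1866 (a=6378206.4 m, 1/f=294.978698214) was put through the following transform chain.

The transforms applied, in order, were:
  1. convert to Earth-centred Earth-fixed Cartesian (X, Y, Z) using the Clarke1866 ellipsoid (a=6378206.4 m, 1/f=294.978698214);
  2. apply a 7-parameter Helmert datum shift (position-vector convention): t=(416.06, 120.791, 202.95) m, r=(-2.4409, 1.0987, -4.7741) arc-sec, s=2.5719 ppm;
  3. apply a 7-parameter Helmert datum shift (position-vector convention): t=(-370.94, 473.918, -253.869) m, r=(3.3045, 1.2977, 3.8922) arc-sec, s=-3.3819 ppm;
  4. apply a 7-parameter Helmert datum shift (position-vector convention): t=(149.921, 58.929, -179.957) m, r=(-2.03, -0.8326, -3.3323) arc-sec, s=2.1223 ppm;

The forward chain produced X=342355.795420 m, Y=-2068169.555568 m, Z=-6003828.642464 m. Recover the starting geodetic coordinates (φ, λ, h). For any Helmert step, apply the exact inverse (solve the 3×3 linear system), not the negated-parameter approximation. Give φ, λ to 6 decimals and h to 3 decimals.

start: X=342355.7954, Y=-2068169.5556, Z=-6003828.6425 m
→ Helmert⁻¹: X=342214.3261, Y=-2068159.4802, Z=-6003657.6796
→ Helmert⁻¹: X=342585.1575, Y=-2068743.0370, Z=-6003388.8155
→ Helmert⁻¹: X=342248.0795, Y=-2068779.5401, Z=-6003598.9835
→ geod (Bowring, a=6378206.400): φ=-70.86785100°, λ=-80.60636600°, h=335.5150 m

φ=-70.867851°, λ=-80.606366°, h=335.515 m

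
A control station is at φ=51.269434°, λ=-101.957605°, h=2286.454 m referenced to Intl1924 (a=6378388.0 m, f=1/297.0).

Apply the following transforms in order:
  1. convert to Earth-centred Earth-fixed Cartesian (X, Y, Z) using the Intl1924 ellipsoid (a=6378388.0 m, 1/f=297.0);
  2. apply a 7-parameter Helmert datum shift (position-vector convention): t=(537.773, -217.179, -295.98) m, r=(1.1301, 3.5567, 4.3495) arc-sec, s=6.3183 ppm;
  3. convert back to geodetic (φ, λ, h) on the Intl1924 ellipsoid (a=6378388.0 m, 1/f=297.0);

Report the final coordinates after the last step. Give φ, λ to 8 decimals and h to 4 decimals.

φ=51.26695791°, λ=-101.94693981°, h=2159.0259 m

start: φ=51.269434°, λ=-101.957605°, h=2286.454 m
→ ECEF (a=6378388.000, f=1/297.0): X=-828816.5600, Y=-3913511.9718, Z=4954233.8072
→ Helmert 7p (PV): X=-828116.0709, Y=-3913798.4987, Z=4953961.9794
→ geod (Bowring, a=6378388.000): φ=51.26695791°, λ=-101.94693981°, h=2159.0259 m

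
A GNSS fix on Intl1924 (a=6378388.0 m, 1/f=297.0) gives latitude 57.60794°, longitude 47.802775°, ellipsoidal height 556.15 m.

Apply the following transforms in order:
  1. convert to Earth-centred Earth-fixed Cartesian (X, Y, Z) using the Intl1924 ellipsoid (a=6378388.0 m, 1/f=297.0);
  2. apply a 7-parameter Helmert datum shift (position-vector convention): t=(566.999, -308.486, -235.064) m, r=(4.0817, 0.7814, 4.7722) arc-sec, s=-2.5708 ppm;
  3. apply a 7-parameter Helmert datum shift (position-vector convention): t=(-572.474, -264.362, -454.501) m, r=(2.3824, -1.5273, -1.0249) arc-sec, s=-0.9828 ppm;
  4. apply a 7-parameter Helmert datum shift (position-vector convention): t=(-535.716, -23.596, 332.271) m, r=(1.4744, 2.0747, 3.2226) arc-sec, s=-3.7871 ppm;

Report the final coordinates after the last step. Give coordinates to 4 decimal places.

start: φ=57.607940°, λ=47.802775°, h=556.150 m
→ ECEF (a=6378388.000, f=1/297.0): X=2300843.6989, Y=2537724.0486, Z=5363054.3507
→ Helmert 7p (PV): X=2301366.3866, Y=2537356.1442, Z=5362847.0010
→ Helmert 7p (PV): X=2300764.5490, Y=2537015.9114, Z=5362433.5769
→ Helmert 7p (PV): X=2300234.4201, Y=2536980.3226, Z=5362740.5326

X=2300234.4201 m, Y=2536980.3226 m, Z=5362740.5326 m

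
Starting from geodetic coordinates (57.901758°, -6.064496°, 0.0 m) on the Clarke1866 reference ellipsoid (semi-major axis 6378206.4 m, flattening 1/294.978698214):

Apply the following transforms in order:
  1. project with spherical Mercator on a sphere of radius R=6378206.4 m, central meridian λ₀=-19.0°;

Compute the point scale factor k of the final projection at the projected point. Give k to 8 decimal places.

start: φ=57.901758°, λ=-6.064496°, h=0.000 m
→ into merc (λ₀=-19.0°): φ=57.90175800°, λ−λ₀=12.93550400°
scale k = 1.88191868

1.88191868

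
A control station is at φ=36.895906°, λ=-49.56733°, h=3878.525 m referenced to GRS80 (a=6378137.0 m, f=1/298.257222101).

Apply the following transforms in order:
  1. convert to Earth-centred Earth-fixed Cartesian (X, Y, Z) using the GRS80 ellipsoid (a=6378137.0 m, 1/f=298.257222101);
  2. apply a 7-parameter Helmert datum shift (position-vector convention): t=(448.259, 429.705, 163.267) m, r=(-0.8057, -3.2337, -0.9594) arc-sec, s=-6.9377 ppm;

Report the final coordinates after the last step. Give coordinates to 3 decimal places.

X=3314483.577 m, Y=-3889144.953 m, Z=3810693.513 m

start: φ=36.895906°, λ=-49.567330°, h=3878.525 m
→ ECEF (a=6378137.000, f=1/298.257222101): X=3314136.1406, Y=-3889601.1127, Z=3810489.5317
→ Helmert 7p (PV): X=3314483.5773, Y=-3889144.9535, Z=3810693.5127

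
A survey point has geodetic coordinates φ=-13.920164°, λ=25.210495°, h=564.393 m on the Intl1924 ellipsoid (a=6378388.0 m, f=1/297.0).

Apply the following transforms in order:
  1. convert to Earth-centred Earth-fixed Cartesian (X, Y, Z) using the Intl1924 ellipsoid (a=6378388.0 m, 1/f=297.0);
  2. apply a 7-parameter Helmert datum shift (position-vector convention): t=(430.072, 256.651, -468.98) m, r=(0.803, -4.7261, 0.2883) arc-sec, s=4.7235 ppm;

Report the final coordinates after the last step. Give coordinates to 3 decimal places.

start: φ=-13.920164°, λ=25.210495°, h=564.393 m
→ ECEF (a=6378388.000, f=1/297.0): X=5602947.3218, Y=2637800.5474, Z=-1524563.3476
→ Helmert 7p (PV): X=5603435.1046, Y=2638083.4247, Z=-1524900.8800

X=5603435.105 m, Y=2638083.425 m, Z=-1524900.880 m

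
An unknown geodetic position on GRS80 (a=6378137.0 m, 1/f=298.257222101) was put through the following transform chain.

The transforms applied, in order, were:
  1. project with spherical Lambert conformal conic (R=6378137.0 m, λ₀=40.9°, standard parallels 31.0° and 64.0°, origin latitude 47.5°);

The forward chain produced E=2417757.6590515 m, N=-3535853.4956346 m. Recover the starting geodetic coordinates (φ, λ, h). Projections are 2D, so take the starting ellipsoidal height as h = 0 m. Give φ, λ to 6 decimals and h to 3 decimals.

φ=13.443270°, λ=60.880325°, h=0.000 m

start: E=2417757.6591, N=-3535853.4956 m
→ lcc⁻¹: φ=13.44327000°, λ=60.88032500°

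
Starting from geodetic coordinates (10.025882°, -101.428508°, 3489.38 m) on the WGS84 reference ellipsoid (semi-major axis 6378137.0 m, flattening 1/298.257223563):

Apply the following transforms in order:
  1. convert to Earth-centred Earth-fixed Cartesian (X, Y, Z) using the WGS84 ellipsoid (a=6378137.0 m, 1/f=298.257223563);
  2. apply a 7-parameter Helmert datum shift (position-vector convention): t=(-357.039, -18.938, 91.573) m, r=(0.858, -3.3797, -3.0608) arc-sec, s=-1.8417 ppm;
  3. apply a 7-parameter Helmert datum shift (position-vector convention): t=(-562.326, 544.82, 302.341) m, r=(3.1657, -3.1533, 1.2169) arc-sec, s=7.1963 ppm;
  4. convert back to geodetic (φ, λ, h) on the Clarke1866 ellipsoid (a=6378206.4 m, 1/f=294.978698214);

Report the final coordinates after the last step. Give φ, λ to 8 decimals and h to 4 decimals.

start: φ=10.025882°, λ=-101.428508°, h=3489.380 m
→ ECEF (a=6378137.000, f=1/298.257223563): X=-1245304.2756, Y=-6160200.3842, Z=1103675.1728
→ Helmert 7p (PV): X=-1245768.5172, Y=-6160194.0886, Z=1103718.6841
→ Helmert 7p (PV): X=-1246320.3380, Y=-6159717.8887, Z=1103915.3770
→ geod (Bowring, a=6378206.400): φ=10.02918155°, λ=-101.43845933°, h=3201.6353 m

φ=10.02918155°, λ=-101.43845933°, h=3201.6353 m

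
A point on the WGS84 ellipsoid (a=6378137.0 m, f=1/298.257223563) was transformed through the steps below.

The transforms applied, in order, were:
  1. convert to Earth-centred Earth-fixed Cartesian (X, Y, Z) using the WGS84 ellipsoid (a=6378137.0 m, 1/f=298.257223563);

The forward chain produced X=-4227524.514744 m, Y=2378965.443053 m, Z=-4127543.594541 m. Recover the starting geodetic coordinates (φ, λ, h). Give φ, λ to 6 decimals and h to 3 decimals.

φ=-40.583775°, λ=150.632128°, h=175.572 m

start: X=-4227524.5147, Y=2378965.4431, Z=-4127543.5945 m
→ geod (Bowring, a=6378137.000): φ=-40.58377500°, λ=150.63212800°, h=175.5720 m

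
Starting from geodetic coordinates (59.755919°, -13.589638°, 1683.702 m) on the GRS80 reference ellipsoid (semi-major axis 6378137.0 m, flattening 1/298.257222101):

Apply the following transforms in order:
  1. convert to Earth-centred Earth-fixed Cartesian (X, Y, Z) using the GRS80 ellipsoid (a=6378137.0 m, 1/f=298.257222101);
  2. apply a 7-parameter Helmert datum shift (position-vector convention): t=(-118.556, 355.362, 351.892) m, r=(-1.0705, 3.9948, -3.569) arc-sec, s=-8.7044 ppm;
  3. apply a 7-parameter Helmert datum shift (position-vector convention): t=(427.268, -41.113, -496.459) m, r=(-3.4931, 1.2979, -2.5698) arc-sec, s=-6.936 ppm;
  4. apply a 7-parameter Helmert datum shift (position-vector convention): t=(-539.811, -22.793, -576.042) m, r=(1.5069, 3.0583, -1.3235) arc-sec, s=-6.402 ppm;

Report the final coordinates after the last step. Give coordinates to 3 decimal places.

start: φ=59.755919°, λ=-13.589638°, h=1683.702 m
→ ECEF (a=6378137.000, f=1/298.257222101): X=3131283.5885, Y=-756937.8118, Z=5488284.9852
→ Helmert 7p (PV): X=3131230.9719, Y=-756601.5577, Z=5488532.3893
→ Helmert 7p (PV): X=3131661.6312, Y=-756583.4860, Z=5487990.9720
→ Helmert 7p (PV): X=3131178.2869, Y=-756661.6227, Z=5487327.8356

X=3131178.287 m, Y=-756661.623 m, Z=5487327.836 m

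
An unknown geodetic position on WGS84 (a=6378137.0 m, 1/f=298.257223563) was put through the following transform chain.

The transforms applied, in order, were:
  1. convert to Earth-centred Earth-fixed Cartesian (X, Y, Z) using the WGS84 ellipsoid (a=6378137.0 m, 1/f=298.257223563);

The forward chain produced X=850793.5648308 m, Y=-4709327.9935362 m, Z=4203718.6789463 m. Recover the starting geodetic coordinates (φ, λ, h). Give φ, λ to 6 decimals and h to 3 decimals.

start: X=850793.5648, Y=-4709327.9935, Z=4203718.6789 m
→ geod (Bowring, a=6378137.000): φ=41.48748300°, λ=-79.75932700°, h=887.1610 m

φ=41.487483°, λ=-79.759327°, h=887.161 m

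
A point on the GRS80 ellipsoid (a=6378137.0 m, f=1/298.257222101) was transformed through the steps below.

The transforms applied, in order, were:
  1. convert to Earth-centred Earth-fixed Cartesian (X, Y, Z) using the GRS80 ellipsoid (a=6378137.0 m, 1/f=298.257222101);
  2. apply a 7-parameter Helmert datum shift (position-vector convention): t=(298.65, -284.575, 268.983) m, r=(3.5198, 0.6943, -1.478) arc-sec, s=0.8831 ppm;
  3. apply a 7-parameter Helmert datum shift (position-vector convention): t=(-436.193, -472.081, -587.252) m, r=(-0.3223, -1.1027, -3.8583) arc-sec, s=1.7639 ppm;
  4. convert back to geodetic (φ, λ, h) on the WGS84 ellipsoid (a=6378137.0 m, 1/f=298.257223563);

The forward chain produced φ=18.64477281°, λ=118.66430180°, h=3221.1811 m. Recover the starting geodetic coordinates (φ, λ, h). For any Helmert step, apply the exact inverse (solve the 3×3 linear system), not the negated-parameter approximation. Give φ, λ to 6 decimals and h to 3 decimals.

φ=18.645041°, λ=118.661027°, h=3872.466 m

start: φ=18.644773°, λ=118.664302°, h=3221.181 m
→ ECEF (a=6378137.000, f=1/298.257223563): X=-2901338.1352, Y=5307249.9969, Z=2027161.9598
→ Helmert⁻¹: X=-2900985.2675, Y=5307655.2826, Z=2027769.4374
→ Helmert⁻¹: X=-2901326.2141, Y=5307948.9770, Z=2027398.3205
→ geod (Bowring, a=6378137.000): φ=18.64504100°, λ=118.66102700°, h=3872.4660 m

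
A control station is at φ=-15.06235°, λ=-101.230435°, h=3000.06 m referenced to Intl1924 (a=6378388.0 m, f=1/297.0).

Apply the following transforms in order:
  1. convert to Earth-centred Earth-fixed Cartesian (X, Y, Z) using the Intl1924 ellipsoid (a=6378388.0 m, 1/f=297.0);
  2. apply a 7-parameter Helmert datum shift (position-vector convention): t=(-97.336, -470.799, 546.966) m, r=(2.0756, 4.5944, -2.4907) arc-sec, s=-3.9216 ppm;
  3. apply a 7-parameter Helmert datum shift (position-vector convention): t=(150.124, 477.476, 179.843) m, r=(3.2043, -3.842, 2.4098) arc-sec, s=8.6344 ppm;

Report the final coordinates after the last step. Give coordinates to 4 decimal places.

start: φ=-15.062350°, λ=-101.230435°, h=3000.060 m
→ ECEF (a=6378388.000, f=1/297.0): X=-1200383.6978, Y=-6045524.6461, Z=-1647562.1579
→ Helmert 7p (PV): X=-1200586.0254, Y=-6045940.6631, Z=-1647042.8279
→ Helmert 7p (PV): X=-1200344.9532, Y=-6045503.8299, Z=-1646993.4929

X=-1200344.9532 m, Y=-6045503.8299 m, Z=-1646993.4929 m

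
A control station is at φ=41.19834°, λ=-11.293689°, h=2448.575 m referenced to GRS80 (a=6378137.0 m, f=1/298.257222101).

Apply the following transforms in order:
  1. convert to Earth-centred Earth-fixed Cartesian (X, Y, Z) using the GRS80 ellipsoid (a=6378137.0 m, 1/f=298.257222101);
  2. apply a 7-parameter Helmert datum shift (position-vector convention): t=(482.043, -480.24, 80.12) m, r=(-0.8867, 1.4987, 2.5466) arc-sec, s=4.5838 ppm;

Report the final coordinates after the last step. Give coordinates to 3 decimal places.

start: φ=41.198340°, λ=-11.293689°, h=2448.575 m
→ ECEF (a=6378137.000, f=1/298.257222101): X=4714853.6890, Y=-941580.6788, Z=4180634.7986
→ Helmert 7p (PV): X=4715399.3452, Y=-941989.0517, Z=4180703.8716

X=4715399.345 m, Y=-941989.052 m, Z=4180703.872 m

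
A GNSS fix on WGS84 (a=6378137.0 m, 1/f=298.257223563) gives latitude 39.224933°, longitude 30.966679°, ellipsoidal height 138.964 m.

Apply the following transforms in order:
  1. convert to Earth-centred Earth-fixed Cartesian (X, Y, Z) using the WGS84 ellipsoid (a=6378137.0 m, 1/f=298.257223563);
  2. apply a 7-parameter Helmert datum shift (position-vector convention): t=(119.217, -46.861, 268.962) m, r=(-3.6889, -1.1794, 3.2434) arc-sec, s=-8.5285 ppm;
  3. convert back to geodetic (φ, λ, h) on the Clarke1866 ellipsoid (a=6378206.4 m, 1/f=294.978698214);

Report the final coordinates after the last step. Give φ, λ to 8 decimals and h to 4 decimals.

φ=39.22821782°, λ=30.96725337°, h=340.7006 m

start: φ=39.224933°, λ=30.966679°, h=138.964 m
→ ECEF (a=6378137.000, f=1/298.257223563): X=4242472.3344, Y=2545777.7061, Z=4011780.5239
→ Helmert 7p (PV): X=4242492.4001, Y=2545847.5906, Z=4011994.0002
→ geod (Bowring, a=6378206.400): φ=39.22821782°, λ=30.96725337°, h=340.7006 m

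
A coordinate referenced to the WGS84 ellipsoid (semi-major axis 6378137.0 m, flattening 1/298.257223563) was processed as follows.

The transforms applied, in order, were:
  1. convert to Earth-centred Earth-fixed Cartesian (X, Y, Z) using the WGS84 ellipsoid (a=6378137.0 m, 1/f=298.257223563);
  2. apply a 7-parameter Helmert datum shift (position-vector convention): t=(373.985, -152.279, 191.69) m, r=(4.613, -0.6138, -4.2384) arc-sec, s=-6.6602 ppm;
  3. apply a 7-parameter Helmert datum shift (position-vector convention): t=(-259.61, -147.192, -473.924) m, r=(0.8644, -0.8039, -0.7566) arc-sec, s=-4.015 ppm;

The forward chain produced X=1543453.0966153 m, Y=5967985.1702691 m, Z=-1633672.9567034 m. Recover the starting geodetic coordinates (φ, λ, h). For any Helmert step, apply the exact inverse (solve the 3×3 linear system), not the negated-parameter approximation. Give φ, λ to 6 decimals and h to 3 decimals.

φ=-14.937371°, λ=75.502869°, h=666.376 m

start: X=1543453.0966, Y=5967985.1703, Z=-1633672.9567 m
→ Helmert⁻¹: X=1543690.6475, Y=5968155.1424, Z=-1633236.6174
→ Helmert⁻¹: X=1543199.4406, Y=5968342.3479, Z=-1633577.2573
→ geod (Bowring, a=6378137.000): φ=-14.93737100°, λ=75.50286900°, h=666.3760 m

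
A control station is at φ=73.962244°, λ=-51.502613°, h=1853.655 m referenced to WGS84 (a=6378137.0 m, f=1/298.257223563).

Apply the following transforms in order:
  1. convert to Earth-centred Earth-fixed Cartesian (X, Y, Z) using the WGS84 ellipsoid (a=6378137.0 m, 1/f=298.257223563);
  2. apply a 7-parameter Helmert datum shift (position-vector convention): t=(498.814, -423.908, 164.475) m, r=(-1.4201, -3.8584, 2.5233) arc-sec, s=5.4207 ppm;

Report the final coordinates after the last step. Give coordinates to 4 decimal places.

X=1100998.7439 m, Y=-1384138.3336 m, Z=6109785.0838 m

start: φ=73.962244°, λ=-51.502613°, h=1853.655 m
→ ECEF (a=6378137.000, f=1/298.257223563): X=1100591.3221, Y=-1383762.4521, Z=6109557.3759
→ Helmert 7p (PV): X=1100998.7439, Y=-1384138.3336, Z=6109785.0838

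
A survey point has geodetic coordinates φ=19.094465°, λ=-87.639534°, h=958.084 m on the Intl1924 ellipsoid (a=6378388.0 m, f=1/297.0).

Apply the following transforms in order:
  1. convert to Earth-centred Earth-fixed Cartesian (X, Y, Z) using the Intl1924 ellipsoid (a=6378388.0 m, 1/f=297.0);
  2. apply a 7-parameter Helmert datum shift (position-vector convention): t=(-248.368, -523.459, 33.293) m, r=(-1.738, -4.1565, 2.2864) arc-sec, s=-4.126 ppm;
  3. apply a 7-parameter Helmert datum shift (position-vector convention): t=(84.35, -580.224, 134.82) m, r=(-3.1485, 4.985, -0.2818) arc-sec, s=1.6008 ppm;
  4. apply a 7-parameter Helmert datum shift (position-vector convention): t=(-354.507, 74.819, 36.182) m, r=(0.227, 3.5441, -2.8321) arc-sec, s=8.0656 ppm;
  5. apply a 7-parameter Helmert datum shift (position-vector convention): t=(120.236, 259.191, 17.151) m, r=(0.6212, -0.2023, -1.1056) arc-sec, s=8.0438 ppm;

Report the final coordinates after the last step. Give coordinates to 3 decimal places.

start: φ=19.094465°, λ=-87.639534°, h=958.084 m
→ ECEF (a=6378388.000, f=1/297.0): X=248374.7975, Y=-6025410.0453, Z=2073572.6368
→ Helmert 7p (PV): X=248150.4098, Y=-6025888.4183, Z=2073653.1495
→ Helmert 7p (PV): X=248277.0404, Y=-6026446.9745, Z=2073877.2732
→ Helmert 7p (PV): X=247877.4239, Y=-6026426.4538, Z=2073919.2840
→ Helmert 7p (PV): X=247965.3172, Y=-6026223.3128, Z=2073935.2106

X=247965.317 m, Y=-6026223.313 m, Z=2073935.211 m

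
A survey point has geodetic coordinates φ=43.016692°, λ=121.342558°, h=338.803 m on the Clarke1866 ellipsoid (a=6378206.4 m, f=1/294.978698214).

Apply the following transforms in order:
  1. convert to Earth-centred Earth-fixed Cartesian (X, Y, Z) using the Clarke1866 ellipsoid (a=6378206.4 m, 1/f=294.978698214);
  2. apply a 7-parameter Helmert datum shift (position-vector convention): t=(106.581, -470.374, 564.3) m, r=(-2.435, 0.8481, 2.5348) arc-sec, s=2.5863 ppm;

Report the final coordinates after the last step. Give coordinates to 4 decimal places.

start: φ=43.016692°, λ=121.342558°, h=338.803 m
→ ECEF (a=6378206.400, f=1/294.978698214): X=-2429673.0106, Y=3989431.6654, Z=4328887.3528
→ Helmert 7p (PV): X=-2429603.9408, Y=3988992.8543, Z=4329425.7425

X=-2429603.9408 m, Y=3988992.8543 m, Z=4329425.7425 m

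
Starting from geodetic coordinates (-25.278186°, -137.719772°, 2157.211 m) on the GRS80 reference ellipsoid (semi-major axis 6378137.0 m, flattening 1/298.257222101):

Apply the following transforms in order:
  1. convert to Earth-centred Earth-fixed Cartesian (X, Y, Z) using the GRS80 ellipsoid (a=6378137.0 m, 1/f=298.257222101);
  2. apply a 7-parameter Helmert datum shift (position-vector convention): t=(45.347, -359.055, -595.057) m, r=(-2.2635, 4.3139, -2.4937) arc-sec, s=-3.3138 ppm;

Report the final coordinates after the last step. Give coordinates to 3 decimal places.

start: φ=-25.278186°, λ=-137.719772°, h=2157.211 m
→ ECEF (a=6378137.000, f=1/298.257222101): X=-4271137.2956, Y=-3883742.4841, Z=-2707892.7159
→ Helmert 7p (PV): X=-4271181.3821, Y=-3884066.7478, Z=-2708346.8525

X=-4271181.382 m, Y=-3884066.748 m, Z=-2708346.852 m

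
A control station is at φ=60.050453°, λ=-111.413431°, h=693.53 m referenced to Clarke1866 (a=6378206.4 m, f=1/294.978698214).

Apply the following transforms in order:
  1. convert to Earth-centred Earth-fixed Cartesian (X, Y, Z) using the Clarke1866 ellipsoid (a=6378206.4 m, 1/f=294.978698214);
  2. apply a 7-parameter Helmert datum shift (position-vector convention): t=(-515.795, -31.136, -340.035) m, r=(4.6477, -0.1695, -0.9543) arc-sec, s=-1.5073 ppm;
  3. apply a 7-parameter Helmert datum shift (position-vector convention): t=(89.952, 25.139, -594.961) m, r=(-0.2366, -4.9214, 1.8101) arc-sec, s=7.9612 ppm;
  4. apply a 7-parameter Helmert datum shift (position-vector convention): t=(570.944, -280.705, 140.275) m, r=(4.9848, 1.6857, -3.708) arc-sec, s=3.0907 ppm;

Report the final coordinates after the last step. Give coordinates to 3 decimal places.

start: φ=60.050453°, λ=-111.413431°, h=693.530 m
→ ECEF (a=6378206.400, f=1/294.978698214): X=-1165640.9994, Y=-2972314.1060, Z=5503689.0286
→ Helmert 7p (PV): X=-1166173.3117, Y=-2972459.3816, Z=5503272.7659
→ Helmert 7p (PV): X=-1166197.8656, Y=-2972461.8282, Z=5502697.2025
→ Helmert 7p (PV): X=-1165638.9908, Y=-2972863.7396, Z=5502792.1798

X=-1165638.991 m, Y=-2972863.740 m, Z=5502792.180 m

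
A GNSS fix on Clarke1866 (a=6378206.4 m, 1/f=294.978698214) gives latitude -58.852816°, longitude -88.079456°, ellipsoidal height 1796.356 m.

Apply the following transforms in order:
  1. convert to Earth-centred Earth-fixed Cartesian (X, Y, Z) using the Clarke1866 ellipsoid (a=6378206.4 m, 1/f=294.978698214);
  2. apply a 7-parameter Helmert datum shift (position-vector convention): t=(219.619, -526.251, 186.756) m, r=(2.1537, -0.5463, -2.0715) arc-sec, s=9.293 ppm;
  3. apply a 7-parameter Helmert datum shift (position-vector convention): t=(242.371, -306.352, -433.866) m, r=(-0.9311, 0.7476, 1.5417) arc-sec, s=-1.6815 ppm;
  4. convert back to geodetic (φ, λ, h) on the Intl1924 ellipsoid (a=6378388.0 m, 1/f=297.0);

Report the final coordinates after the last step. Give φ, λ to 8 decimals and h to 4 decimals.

start: φ=-58.852816°, λ=-88.079456°, h=1796.356 m
→ ECEF (a=6378206.400, f=1/294.978698214): X=110869.1685, Y=-3306332.0300, Z=-5436812.5750
→ Helmert 7p (PV): X=111071.0121, Y=-3306833.3516, Z=-5436710.5728
→ Helmert 7p (PV): X=111318.2076, Y=-3307157.8548, Z=-5437120.7722
→ geod (Bowring, a=6378388.000): φ=-58.84662572°, λ=-88.07216448°, h=2206.0249 m

φ=-58.84662572°, λ=-88.07216448°, h=2206.0249 m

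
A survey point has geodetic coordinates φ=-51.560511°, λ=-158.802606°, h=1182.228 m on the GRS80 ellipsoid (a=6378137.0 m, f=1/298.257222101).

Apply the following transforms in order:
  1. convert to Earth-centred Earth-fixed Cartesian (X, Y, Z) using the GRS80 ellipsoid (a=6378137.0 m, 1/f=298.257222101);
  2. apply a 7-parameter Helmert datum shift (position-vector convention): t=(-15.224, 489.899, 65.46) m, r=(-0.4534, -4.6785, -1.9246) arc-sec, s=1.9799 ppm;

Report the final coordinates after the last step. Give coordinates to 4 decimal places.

X=-3705148.1910 m, Y=-1436457.5050 m, Z=-4973501.9338 m

start: φ=-51.560511°, λ=-158.802606°, h=1182.228 m
→ ECEF (a=6378137.000, f=1/298.257222101): X=-3705225.0317, Y=-1436968.1990, Z=-4973476.6634
→ Helmert 7p (PV): X=-3705148.1910, Y=-1436457.5050, Z=-4973501.9338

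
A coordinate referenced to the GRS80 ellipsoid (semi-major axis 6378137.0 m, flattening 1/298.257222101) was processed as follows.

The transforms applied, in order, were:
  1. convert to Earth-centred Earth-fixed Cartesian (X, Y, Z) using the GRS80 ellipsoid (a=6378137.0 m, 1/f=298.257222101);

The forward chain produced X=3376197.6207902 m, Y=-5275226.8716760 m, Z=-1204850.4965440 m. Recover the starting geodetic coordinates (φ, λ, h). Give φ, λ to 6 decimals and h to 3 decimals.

start: X=3376197.6208, Y=-5275226.8717, Z=-1204850.4965 m
→ geod (Bowring, a=6378137.000): φ=-10.96069500°, λ=-57.38035300°, h=591.4170 m

φ=-10.960695°, λ=-57.380353°, h=591.417 m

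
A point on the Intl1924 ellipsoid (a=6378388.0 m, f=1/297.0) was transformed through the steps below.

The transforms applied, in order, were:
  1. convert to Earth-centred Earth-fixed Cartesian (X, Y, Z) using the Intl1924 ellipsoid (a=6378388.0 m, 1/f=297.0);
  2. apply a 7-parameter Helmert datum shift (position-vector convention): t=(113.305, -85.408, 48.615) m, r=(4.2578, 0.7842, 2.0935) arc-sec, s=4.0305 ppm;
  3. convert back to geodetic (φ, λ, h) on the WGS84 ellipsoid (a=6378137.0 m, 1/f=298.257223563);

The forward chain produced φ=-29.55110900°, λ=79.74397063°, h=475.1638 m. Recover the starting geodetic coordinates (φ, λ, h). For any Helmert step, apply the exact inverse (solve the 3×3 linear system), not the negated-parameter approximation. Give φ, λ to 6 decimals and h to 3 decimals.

φ=-29.553042°, λ=79.744457°, h=300.544 m

start: φ=-29.551109°, λ=79.743971°, h=475.164 m
→ ECEF (a=6378137.000, f=1/298.257223563): X=988763.2642, Y=5464648.3220, Z=-3127418.5347
→ Helmert⁻¹: X=988713.3290, Y=5464637.1090, Z=-3127563.5887
→ geod (Bowring, a=6378388.000): φ=-29.55304200°, λ=79.74445700°, h=300.5440 m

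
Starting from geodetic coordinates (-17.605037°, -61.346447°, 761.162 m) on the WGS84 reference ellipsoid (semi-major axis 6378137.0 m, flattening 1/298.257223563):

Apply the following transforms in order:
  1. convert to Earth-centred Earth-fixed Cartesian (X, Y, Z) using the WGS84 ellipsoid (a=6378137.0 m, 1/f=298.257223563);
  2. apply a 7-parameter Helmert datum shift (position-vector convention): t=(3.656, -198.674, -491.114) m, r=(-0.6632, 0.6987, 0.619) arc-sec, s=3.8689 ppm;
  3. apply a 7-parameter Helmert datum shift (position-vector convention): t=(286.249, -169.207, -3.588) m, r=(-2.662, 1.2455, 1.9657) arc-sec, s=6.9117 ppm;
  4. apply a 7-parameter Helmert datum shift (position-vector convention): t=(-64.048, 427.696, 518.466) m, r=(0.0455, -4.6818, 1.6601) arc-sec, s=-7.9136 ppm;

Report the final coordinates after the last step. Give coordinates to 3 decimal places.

X=2916762.682 m, Y=-5337093.937 m, Z=-1916852.342 m

start: φ=-17.605037°, λ=-61.346447°, h=761.162 m
→ ECEF (a=6378137.000, f=1/298.257223563): X=2916393.1754, Y=-5337167.9851, Z=-1916994.1912
→ Helmert 7p (PV): X=2916417.6378, Y=-5337384.7197, Z=-1917485.4402
→ Helmert 7p (PV): X=2916763.3312, Y=-5337587.7702, Z=-1917451.0084
→ Helmert 7p (PV): X=2916762.6818, Y=-5337093.9366, Z=-1916852.3417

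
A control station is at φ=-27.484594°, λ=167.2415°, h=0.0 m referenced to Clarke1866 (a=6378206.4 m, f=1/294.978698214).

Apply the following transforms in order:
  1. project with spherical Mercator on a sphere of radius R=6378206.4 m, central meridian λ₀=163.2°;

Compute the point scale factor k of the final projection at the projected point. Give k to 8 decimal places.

start: φ=-27.484594°, λ=167.241500°, h=0.000 m
→ into merc (λ₀=163.2°): φ=-27.48459400°, λ−λ₀=4.04150000°
scale k = 1.12722421

1.12722421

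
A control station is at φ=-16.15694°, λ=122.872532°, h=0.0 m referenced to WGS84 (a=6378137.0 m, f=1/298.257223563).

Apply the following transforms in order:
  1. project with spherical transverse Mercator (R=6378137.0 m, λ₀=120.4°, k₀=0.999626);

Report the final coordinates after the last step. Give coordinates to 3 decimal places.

start: φ=-16.156940°, λ=122.872532°, h=0.000 m
→ tm (R=6378137.0, λ₀=120.4°): E=264340.3022, N=-1799497.5151

E=264340.302 m, N=-1799497.515 m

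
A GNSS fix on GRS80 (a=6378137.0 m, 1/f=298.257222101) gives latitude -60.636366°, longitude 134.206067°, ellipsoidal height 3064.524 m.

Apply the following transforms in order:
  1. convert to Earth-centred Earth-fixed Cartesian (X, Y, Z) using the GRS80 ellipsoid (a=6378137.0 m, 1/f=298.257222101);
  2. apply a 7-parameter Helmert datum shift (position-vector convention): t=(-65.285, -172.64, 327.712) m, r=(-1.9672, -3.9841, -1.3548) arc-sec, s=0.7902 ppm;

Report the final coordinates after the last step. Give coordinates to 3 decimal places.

start: φ=-60.636366°, λ=134.206067°, h=3064.524 m
→ ECEF (a=6378137.000, f=1/298.257222101): X=-2187250.8917, Y=2248722.9845, Z=-5538257.4286
→ Helmert 7p (PV): X=-2187196.1607, Y=2248513.6680, Z=-5537997.7874

X=-2187196.161 m, Y=2248513.668 m, Z=-5537997.787 m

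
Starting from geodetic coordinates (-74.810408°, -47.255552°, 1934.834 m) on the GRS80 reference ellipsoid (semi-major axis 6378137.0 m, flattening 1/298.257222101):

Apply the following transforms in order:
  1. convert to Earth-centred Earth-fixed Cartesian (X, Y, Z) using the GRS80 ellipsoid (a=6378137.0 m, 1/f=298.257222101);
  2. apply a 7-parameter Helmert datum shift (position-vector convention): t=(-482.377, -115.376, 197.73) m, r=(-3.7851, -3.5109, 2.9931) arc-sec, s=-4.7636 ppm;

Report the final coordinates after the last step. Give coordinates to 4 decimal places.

X=1137797.1676 m, Y=-1231702.3977 m, Z=-6134853.1147 m

start: φ=-74.810408°, λ=-47.255552°, h=1934.834 m
→ ECEF (a=6378137.000, f=1/298.257222101): X=1138162.6688, Y=-1231496.8207, Z=-6135122.0416
→ Helmert 7p (PV): X=1137797.1676, Y=-1231702.3977, Z=-6134853.1147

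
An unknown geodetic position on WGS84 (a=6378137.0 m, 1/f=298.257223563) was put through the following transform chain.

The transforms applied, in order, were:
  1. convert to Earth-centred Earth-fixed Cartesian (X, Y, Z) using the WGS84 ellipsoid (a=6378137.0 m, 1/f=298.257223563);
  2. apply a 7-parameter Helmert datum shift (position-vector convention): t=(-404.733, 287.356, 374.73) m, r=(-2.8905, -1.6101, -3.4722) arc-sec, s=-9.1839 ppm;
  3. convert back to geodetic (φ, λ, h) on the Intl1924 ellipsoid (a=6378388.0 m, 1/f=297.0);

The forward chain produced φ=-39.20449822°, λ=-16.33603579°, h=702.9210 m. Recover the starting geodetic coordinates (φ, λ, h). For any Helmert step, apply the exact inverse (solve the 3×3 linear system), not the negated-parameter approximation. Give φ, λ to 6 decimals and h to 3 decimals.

start: φ=-39.204498°, λ=-16.336036°, h=702.921 m
→ ECEF (a=6378388.000, f=1/297.0): X=4749946.5078, Y=-1392225.0610, Z=-4010445.5562
→ Helmert⁻¹: X=4750386.9979, Y=-1392389.0321, Z=-4010913.7152
→ geod (Bowring, a=6378137.000): φ=-39.20429100°, λ=-16.33642300°, h=1576.7000 m

φ=-39.204291°, λ=-16.336423°, h=1576.700 m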